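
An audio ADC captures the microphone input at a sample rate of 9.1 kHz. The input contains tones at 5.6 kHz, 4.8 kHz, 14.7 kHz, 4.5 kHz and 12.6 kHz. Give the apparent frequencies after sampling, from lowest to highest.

fs/2 = 4.55 kHz.
5.6 kHz > fs/2 = 4.55 kHz, folds to fs − 5.6 kHz = 3.5 kHz.
4.8 kHz > fs/2 = 4.55 kHz, folds to fs − 4.8 kHz = 4.3 kHz.
14.7 kHz mod fs = 5.6 kHz.
5.6 kHz > fs/2 = 4.55 kHz, folds to fs − 5.6 kHz = 3.5 kHz.
4.5 kHz ≤ fs/2 = 4.55 kHz, passes unchanged.
12.6 kHz mod fs = 3.5 kHz.
3.5 kHz ≤ fs/2 = 4.55 kHz, appears at 3.5 kHz.
Distinct values: {3.5 kHz, 4.3 kHz, 4.5 kHz}.

3.5 kHz, 4.3 kHz, 4.5 kHz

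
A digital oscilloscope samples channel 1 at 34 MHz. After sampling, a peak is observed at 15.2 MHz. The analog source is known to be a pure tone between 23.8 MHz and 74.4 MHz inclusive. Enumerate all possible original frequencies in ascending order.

49.2 MHz, 52.8 MHz

Frequencies that alias to 15.2 MHz are k·fs ± 15.2 MHz for integer k ≥ 0.
k=0: 15.2 MHz.
k=1: 18.8 MHz, 49.2 MHz.
k=2: 52.8 MHz, 83.2 MHz.
k=3: 86.8 MHz, 117.2 MHz.
Within [23.8 MHz, 74.4 MHz]: 49.2 MHz, 52.8 MHz.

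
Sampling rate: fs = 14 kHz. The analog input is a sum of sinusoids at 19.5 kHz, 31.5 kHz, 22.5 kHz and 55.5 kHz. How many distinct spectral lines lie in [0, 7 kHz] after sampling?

fs/2 = 7 kHz.
19.5 kHz mod fs = 5.5 kHz.
5.5 kHz ≤ fs/2 = 7 kHz, appears at 5.5 kHz.
31.5 kHz mod fs = 3.5 kHz.
3.5 kHz ≤ fs/2 = 7 kHz, appears at 3.5 kHz.
22.5 kHz mod fs = 8.5 kHz.
8.5 kHz > fs/2 = 7 kHz, folds to fs − 8.5 kHz = 5.5 kHz.
55.5 kHz mod fs = 13.5 kHz.
13.5 kHz > fs/2 = 7 kHz, folds to fs − 13.5 kHz = 0.5 kHz.
Distinct values: {0.5 kHz, 3.5 kHz, 5.5 kHz} → 3.

3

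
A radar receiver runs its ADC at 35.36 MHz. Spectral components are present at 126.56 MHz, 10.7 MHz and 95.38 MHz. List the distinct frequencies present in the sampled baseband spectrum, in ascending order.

10.7 MHz, 14.88 MHz

fs/2 = 17.68 MHz.
126.56 MHz mod fs = 20.48 MHz.
20.48 MHz > fs/2 = 17.68 MHz, folds to fs − 20.48 MHz = 14.88 MHz.
10.7 MHz ≤ fs/2 = 17.68 MHz, passes unchanged.
95.38 MHz mod fs = 24.66 MHz.
24.66 MHz > fs/2 = 17.68 MHz, folds to fs − 24.66 MHz = 10.7 MHz.
Distinct values: {10.7 MHz, 14.88 MHz}.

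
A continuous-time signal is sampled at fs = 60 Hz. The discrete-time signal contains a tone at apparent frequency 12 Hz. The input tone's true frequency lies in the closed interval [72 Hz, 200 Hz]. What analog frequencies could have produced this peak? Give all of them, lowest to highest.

Frequencies that alias to 12 Hz are k·fs ± 12 Hz for integer k ≥ 0.
k=0: 12 Hz.
k=1: 48 Hz, 72 Hz.
k=2: 108 Hz, 132 Hz.
k=3: 168 Hz, 192 Hz.
k=4: 228 Hz, 252 Hz.
Within [72 Hz, 200 Hz]: 72 Hz, 108 Hz, 132 Hz, 168 Hz, 192 Hz.

72 Hz, 108 Hz, 132 Hz, 168 Hz, 192 Hz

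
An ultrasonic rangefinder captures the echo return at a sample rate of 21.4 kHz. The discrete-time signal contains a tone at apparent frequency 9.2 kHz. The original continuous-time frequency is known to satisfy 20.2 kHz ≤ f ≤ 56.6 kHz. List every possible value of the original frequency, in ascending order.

30.6 kHz, 33.6 kHz, 52 kHz, 55 kHz

Frequencies that alias to 9.2 kHz are k·fs ± 9.2 kHz for integer k ≥ 0.
k=0: 9.2 kHz.
k=1: 12.2 kHz, 30.6 kHz.
k=2: 33.6 kHz, 52 kHz.
k=3: 55 kHz, 73.4 kHz.
k=4: 76.4 kHz, 94.8 kHz.
Within [20.2 kHz, 56.6 kHz]: 30.6 kHz, 33.6 kHz, 52 kHz, 55 kHz.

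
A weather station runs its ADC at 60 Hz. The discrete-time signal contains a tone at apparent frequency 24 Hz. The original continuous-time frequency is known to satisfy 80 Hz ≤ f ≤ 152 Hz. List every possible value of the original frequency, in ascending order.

Frequencies that alias to 24 Hz are k·fs ± 24 Hz for integer k ≥ 0.
k=0: 24 Hz.
k=1: 36 Hz, 84 Hz.
k=2: 96 Hz, 144 Hz.
k=3: 156 Hz, 204 Hz.
Within [80 Hz, 152 Hz]: 84 Hz, 96 Hz, 144 Hz.

84 Hz, 96 Hz, 144 Hz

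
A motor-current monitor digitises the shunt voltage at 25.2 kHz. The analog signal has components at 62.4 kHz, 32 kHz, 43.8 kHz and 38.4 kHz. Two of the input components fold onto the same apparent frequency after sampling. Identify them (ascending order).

38.4 kHz, 62.4 kHz

fs/2 = 12.6 kHz.
62.4 kHz mod fs = 12 kHz.
12 kHz ≤ fs/2 = 12.6 kHz, appears at 12 kHz.
32 kHz mod fs = 6.8 kHz.
6.8 kHz ≤ fs/2 = 12.6 kHz, appears at 6.8 kHz.
43.8 kHz mod fs = 18.6 kHz.
18.6 kHz > fs/2 = 12.6 kHz, folds to fs − 18.6 kHz = 6.6 kHz.
38.4 kHz mod fs = 13.2 kHz.
13.2 kHz > fs/2 = 12.6 kHz, folds to fs − 13.2 kHz = 12 kHz.
38.4 kHz and 62.4 kHz both map to 12 kHz.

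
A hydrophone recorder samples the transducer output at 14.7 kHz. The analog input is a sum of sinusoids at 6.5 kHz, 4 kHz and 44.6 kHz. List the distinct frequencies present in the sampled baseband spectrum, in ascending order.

fs/2 = 7.35 kHz.
6.5 kHz ≤ fs/2 = 7.35 kHz, passes unchanged.
4 kHz ≤ fs/2 = 7.35 kHz, passes unchanged.
44.6 kHz mod fs = 0.5 kHz.
0.5 kHz ≤ fs/2 = 7.35 kHz, appears at 0.5 kHz.
Distinct values: {0.5 kHz, 4 kHz, 6.5 kHz}.

0.5 kHz, 4 kHz, 6.5 kHz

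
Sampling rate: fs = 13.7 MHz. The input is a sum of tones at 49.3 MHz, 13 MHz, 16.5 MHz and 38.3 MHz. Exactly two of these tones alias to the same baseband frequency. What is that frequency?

fs/2 = 6.85 MHz.
49.3 MHz mod fs = 8.2 MHz.
8.2 MHz > fs/2 = 6.85 MHz, folds to fs − 8.2 MHz = 5.5 MHz.
13 MHz > fs/2 = 6.85 MHz, folds to fs − 13 MHz = 0.7 MHz.
16.5 MHz mod fs = 2.8 MHz.
2.8 MHz ≤ fs/2 = 6.85 MHz, appears at 2.8 MHz.
38.3 MHz mod fs = 10.9 MHz.
10.9 MHz > fs/2 = 6.85 MHz, folds to fs − 10.9 MHz = 2.8 MHz.
16.5 MHz and 38.3 MHz both map to 2.8 MHz.

2.8 MHz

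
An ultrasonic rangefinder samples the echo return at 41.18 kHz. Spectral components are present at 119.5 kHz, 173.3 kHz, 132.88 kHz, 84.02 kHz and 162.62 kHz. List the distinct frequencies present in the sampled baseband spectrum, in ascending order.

1.66 kHz, 2.1 kHz, 4.04 kHz, 8.58 kHz, 9.34 kHz

fs/2 = 20.59 kHz.
119.5 kHz mod fs = 37.14 kHz.
37.14 kHz > fs/2 = 20.59 kHz, folds to fs − 37.14 kHz = 4.04 kHz.
173.3 kHz mod fs = 8.58 kHz.
8.58 kHz ≤ fs/2 = 20.59 kHz, appears at 8.58 kHz.
132.88 kHz mod fs = 9.34 kHz.
9.34 kHz ≤ fs/2 = 20.59 kHz, appears at 9.34 kHz.
84.02 kHz mod fs = 1.66 kHz.
1.66 kHz ≤ fs/2 = 20.59 kHz, appears at 1.66 kHz.
162.62 kHz mod fs = 39.08 kHz.
39.08 kHz > fs/2 = 20.59 kHz, folds to fs − 39.08 kHz = 2.1 kHz.
Distinct values: {1.66 kHz, 2.1 kHz, 4.04 kHz, 8.58 kHz, 9.34 kHz}.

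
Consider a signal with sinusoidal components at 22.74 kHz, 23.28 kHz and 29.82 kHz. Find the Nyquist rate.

59.64 kHz

Highest-frequency component: 29.82 kHz.
Nyquist rate = 2 × 29.82 kHz = 59.64 kHz.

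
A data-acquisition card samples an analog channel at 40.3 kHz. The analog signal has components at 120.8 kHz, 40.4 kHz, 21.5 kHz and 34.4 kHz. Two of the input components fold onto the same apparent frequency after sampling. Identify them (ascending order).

fs/2 = 20.15 kHz.
120.8 kHz mod fs = 40.2 kHz.
40.2 kHz > fs/2 = 20.15 kHz, folds to fs − 40.2 kHz = 0.1 kHz.
40.4 kHz mod fs = 0.1 kHz.
0.1 kHz ≤ fs/2 = 20.15 kHz, appears at 0.1 kHz.
21.5 kHz > fs/2 = 20.15 kHz, folds to fs − 21.5 kHz = 18.8 kHz.
34.4 kHz > fs/2 = 20.15 kHz, folds to fs − 34.4 kHz = 5.9 kHz.
40.4 kHz and 120.8 kHz both map to 0.1 kHz.

40.4 kHz, 120.8 kHz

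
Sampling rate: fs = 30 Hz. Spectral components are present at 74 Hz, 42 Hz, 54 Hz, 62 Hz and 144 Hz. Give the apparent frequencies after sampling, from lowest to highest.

fs/2 = 15 Hz.
74 Hz mod fs = 14 Hz.
14 Hz ≤ fs/2 = 15 Hz, appears at 14 Hz.
42 Hz mod fs = 12 Hz.
12 Hz ≤ fs/2 = 15 Hz, appears at 12 Hz.
54 Hz mod fs = 24 Hz.
24 Hz > fs/2 = 15 Hz, folds to fs − 24 Hz = 6 Hz.
62 Hz mod fs = 2 Hz.
2 Hz ≤ fs/2 = 15 Hz, appears at 2 Hz.
144 Hz mod fs = 24 Hz.
24 Hz > fs/2 = 15 Hz, folds to fs − 24 Hz = 6 Hz.
Distinct values: {2 Hz, 6 Hz, 12 Hz, 14 Hz}.

2 Hz, 6 Hz, 12 Hz, 14 Hz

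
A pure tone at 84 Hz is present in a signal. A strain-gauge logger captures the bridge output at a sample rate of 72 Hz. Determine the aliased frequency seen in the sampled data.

84 Hz mod fs = 12 Hz.
12 Hz ≤ fs/2 = 36 Hz, appears at 12 Hz.

12 Hz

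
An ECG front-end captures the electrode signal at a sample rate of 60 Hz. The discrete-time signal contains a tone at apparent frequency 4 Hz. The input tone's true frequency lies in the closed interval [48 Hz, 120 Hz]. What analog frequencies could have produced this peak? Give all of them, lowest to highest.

56 Hz, 64 Hz, 116 Hz

Frequencies that alias to 4 Hz are k·fs ± 4 Hz for integer k ≥ 0.
k=0: 4 Hz.
k=1: 56 Hz, 64 Hz.
k=2: 116 Hz, 124 Hz.
k=3: 176 Hz, 184 Hz.
Within [48 Hz, 120 Hz]: 56 Hz, 64 Hz, 116 Hz.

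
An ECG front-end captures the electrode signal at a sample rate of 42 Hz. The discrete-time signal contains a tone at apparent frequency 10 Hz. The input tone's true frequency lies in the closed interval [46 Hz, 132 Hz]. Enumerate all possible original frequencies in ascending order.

Frequencies that alias to 10 Hz are k·fs ± 10 Hz for integer k ≥ 0.
k=0: 10 Hz.
k=1: 32 Hz, 52 Hz.
k=2: 74 Hz, 94 Hz.
k=3: 116 Hz, 136 Hz.
k=4: 158 Hz, 178 Hz.
Within [46 Hz, 132 Hz]: 52 Hz, 74 Hz, 94 Hz, 116 Hz.

52 Hz, 74 Hz, 94 Hz, 116 Hz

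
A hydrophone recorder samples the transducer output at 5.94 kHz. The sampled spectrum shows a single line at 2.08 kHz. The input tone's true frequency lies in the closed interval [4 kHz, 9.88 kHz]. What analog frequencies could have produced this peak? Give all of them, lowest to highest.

Frequencies that alias to 2.08 kHz are k·fs ± 2.08 kHz for integer k ≥ 0.
k=0: 2.08 kHz.
k=1: 3.86 kHz, 8.02 kHz.
k=2: 9.8 kHz, 13.96 kHz.
k=3: 15.74 kHz, 19.9 kHz.
Within [4 kHz, 9.88 kHz]: 8.02 kHz, 9.8 kHz.

8.02 kHz, 9.8 kHz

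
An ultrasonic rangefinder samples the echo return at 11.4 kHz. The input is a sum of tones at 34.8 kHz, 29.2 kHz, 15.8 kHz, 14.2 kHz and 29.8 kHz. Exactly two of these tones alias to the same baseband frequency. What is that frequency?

4.4 kHz

fs/2 = 5.7 kHz.
34.8 kHz mod fs = 0.6 kHz.
0.6 kHz ≤ fs/2 = 5.7 kHz, appears at 0.6 kHz.
29.2 kHz mod fs = 6.4 kHz.
6.4 kHz > fs/2 = 5.7 kHz, folds to fs − 6.4 kHz = 5 kHz.
15.8 kHz mod fs = 4.4 kHz.
4.4 kHz ≤ fs/2 = 5.7 kHz, appears at 4.4 kHz.
14.2 kHz mod fs = 2.8 kHz.
2.8 kHz ≤ fs/2 = 5.7 kHz, appears at 2.8 kHz.
29.8 kHz mod fs = 7 kHz.
7 kHz > fs/2 = 5.7 kHz, folds to fs − 7 kHz = 4.4 kHz.
15.8 kHz and 29.8 kHz both map to 4.4 kHz.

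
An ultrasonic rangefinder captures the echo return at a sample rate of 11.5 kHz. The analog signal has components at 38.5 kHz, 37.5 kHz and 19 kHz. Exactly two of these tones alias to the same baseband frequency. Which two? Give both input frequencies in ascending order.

fs/2 = 5.75 kHz.
38.5 kHz mod fs = 4 kHz.
4 kHz ≤ fs/2 = 5.75 kHz, appears at 4 kHz.
37.5 kHz mod fs = 3 kHz.
3 kHz ≤ fs/2 = 5.75 kHz, appears at 3 kHz.
19 kHz mod fs = 7.5 kHz.
7.5 kHz > fs/2 = 5.75 kHz, folds to fs − 7.5 kHz = 4 kHz.
19 kHz and 38.5 kHz both map to 4 kHz.

19 kHz, 38.5 kHz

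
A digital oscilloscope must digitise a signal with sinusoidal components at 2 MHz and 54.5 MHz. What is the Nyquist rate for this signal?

109 MHz

Highest-frequency component: 54.5 MHz.
Nyquist rate = 2 × 54.5 MHz = 109 MHz.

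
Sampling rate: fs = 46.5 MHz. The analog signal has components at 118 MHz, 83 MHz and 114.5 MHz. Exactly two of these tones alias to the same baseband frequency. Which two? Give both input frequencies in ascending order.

114.5 MHz, 118 MHz

fs/2 = 23.25 MHz.
118 MHz mod fs = 25 MHz.
25 MHz > fs/2 = 23.25 MHz, folds to fs − 25 MHz = 21.5 MHz.
83 MHz mod fs = 36.5 MHz.
36.5 MHz > fs/2 = 23.25 MHz, folds to fs − 36.5 MHz = 10 MHz.
114.5 MHz mod fs = 21.5 MHz.
21.5 MHz ≤ fs/2 = 23.25 MHz, appears at 21.5 MHz.
114.5 MHz and 118 MHz both map to 21.5 MHz.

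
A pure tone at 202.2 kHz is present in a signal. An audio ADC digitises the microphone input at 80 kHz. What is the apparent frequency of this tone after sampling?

202.2 kHz mod fs = 42.2 kHz.
42.2 kHz > fs/2 = 40 kHz, folds to fs − 42.2 kHz = 37.8 kHz.

37.8 kHz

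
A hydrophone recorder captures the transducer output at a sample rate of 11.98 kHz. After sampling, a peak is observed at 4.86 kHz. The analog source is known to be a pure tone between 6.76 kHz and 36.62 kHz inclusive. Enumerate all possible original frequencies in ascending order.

7.12 kHz, 16.84 kHz, 19.1 kHz, 28.82 kHz, 31.08 kHz

Frequencies that alias to 4.86 kHz are k·fs ± 4.86 kHz for integer k ≥ 0.
k=0: 4.86 kHz.
k=1: 7.12 kHz, 16.84 kHz.
k=2: 19.1 kHz, 28.82 kHz.
k=3: 31.08 kHz, 40.8 kHz.
k=4: 43.06 kHz, 52.78 kHz.
Within [6.76 kHz, 36.62 kHz]: 7.12 kHz, 16.84 kHz, 19.1 kHz, 28.82 kHz, 31.08 kHz.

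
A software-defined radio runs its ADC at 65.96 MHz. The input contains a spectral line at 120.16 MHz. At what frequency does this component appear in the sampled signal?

11.76 MHz

120.16 MHz mod fs = 54.2 MHz.
54.2 MHz > fs/2 = 32.98 MHz, folds to fs − 54.2 MHz = 11.76 MHz.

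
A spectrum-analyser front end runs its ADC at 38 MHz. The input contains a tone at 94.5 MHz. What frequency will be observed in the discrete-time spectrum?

18.5 MHz

94.5 MHz mod fs = 18.5 MHz.
18.5 MHz ≤ fs/2 = 19 MHz, appears at 18.5 MHz.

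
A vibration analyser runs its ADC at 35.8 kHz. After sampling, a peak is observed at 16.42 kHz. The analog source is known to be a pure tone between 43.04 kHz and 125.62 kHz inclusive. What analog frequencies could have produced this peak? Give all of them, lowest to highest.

Frequencies that alias to 16.42 kHz are k·fs ± 16.42 kHz for integer k ≥ 0.
k=0: 16.42 kHz.
k=1: 19.38 kHz, 52.22 kHz.
k=2: 55.18 kHz, 88.02 kHz.
k=3: 90.98 kHz, 123.82 kHz.
k=4: 126.78 kHz, 159.62 kHz.
Within [43.04 kHz, 125.62 kHz]: 52.22 kHz, 55.18 kHz, 88.02 kHz, 90.98 kHz, 123.82 kHz.

52.22 kHz, 55.18 kHz, 88.02 kHz, 90.98 kHz, 123.82 kHz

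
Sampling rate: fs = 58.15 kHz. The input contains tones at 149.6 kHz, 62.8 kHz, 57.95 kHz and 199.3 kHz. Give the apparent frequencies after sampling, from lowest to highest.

fs/2 = 29.075 kHz.
149.6 kHz mod fs = 33.3 kHz.
33.3 kHz > fs/2 = 29.075 kHz, folds to fs − 33.3 kHz = 24.85 kHz.
62.8 kHz mod fs = 4.65 kHz.
4.65 kHz ≤ fs/2 = 29.075 kHz, appears at 4.65 kHz.
57.95 kHz > fs/2 = 29.075 kHz, folds to fs − 57.95 kHz = 0.2 kHz.
199.3 kHz mod fs = 24.85 kHz.
24.85 kHz ≤ fs/2 = 29.075 kHz, appears at 24.85 kHz.
Distinct values: {0.2 kHz, 4.65 kHz, 24.85 kHz}.

0.2 kHz, 4.65 kHz, 24.85 kHz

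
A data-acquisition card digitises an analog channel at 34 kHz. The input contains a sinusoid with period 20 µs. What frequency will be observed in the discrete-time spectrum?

16 kHz

T = 20 µs → f = 1/T = 50 kHz.
50 kHz mod fs = 16 kHz.
16 kHz ≤ fs/2 = 17 kHz, appears at 16 kHz.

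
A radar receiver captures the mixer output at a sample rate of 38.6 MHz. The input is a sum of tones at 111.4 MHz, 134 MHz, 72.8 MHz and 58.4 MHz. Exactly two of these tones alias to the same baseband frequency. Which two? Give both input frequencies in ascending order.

72.8 MHz, 111.4 MHz

fs/2 = 19.3 MHz.
111.4 MHz mod fs = 34.2 MHz.
34.2 MHz > fs/2 = 19.3 MHz, folds to fs − 34.2 MHz = 4.4 MHz.
134 MHz mod fs = 18.2 MHz.
18.2 MHz ≤ fs/2 = 19.3 MHz, appears at 18.2 MHz.
72.8 MHz mod fs = 34.2 MHz.
34.2 MHz > fs/2 = 19.3 MHz, folds to fs − 34.2 MHz = 4.4 MHz.
58.4 MHz mod fs = 19.8 MHz.
19.8 MHz > fs/2 = 19.3 MHz, folds to fs − 19.8 MHz = 18.8 MHz.
72.8 MHz and 111.4 MHz both map to 4.4 MHz.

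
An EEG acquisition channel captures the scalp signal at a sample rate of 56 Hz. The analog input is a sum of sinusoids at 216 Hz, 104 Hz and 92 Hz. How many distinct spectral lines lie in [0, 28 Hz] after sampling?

2

fs/2 = 28 Hz.
216 Hz mod fs = 48 Hz.
48 Hz > fs/2 = 28 Hz, folds to fs − 48 Hz = 8 Hz.
104 Hz mod fs = 48 Hz.
48 Hz > fs/2 = 28 Hz, folds to fs − 48 Hz = 8 Hz.
92 Hz mod fs = 36 Hz.
36 Hz > fs/2 = 28 Hz, folds to fs − 36 Hz = 20 Hz.
Distinct values: {8 Hz, 20 Hz} → 2.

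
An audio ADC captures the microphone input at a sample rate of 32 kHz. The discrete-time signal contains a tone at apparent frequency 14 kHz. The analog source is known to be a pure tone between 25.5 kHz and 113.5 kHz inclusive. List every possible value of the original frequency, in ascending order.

Frequencies that alias to 14 kHz are k·fs ± 14 kHz for integer k ≥ 0.
k=0: 14 kHz.
k=1: 18 kHz, 46 kHz.
k=2: 50 kHz, 78 kHz.
k=3: 82 kHz, 110 kHz.
k=4: 114 kHz, 142 kHz.
Within [25.5 kHz, 113.5 kHz]: 46 kHz, 50 kHz, 78 kHz, 82 kHz, 110 kHz.

46 kHz, 50 kHz, 78 kHz, 82 kHz, 110 kHz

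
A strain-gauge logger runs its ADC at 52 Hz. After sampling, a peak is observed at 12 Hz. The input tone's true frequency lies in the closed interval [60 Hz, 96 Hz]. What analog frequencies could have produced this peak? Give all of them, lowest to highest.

Frequencies that alias to 12 Hz are k·fs ± 12 Hz for integer k ≥ 0.
k=0: 12 Hz.
k=1: 40 Hz, 64 Hz.
k=2: 92 Hz, 116 Hz.
k=3: 144 Hz, 168 Hz.
Within [60 Hz, 96 Hz]: 64 Hz, 92 Hz.

64 Hz, 92 Hz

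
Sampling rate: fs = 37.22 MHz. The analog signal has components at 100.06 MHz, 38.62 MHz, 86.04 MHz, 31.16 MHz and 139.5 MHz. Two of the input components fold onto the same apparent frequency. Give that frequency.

fs/2 = 18.61 MHz.
100.06 MHz mod fs = 25.62 MHz.
25.62 MHz > fs/2 = 18.61 MHz, folds to fs − 25.62 MHz = 11.6 MHz.
38.62 MHz mod fs = 1.4 MHz.
1.4 MHz ≤ fs/2 = 18.61 MHz, appears at 1.4 MHz.
86.04 MHz mod fs = 11.6 MHz.
11.6 MHz ≤ fs/2 = 18.61 MHz, appears at 11.6 MHz.
31.16 MHz > fs/2 = 18.61 MHz, folds to fs − 31.16 MHz = 6.06 MHz.
139.5 MHz mod fs = 27.84 MHz.
27.84 MHz > fs/2 = 18.61 MHz, folds to fs − 27.84 MHz = 9.38 MHz.
86.04 MHz and 100.06 MHz both map to 11.6 MHz.

11.6 MHz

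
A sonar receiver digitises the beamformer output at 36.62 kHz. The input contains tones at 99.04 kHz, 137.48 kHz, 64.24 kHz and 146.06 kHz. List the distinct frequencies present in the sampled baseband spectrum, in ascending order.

0.42 kHz, 9 kHz, 10.82 kHz

fs/2 = 18.31 kHz.
99.04 kHz mod fs = 25.8 kHz.
25.8 kHz > fs/2 = 18.31 kHz, folds to fs − 25.8 kHz = 10.82 kHz.
137.48 kHz mod fs = 27.62 kHz.
27.62 kHz > fs/2 = 18.31 kHz, folds to fs − 27.62 kHz = 9 kHz.
64.24 kHz mod fs = 27.62 kHz.
27.62 kHz > fs/2 = 18.31 kHz, folds to fs − 27.62 kHz = 9 kHz.
146.06 kHz mod fs = 36.2 kHz.
36.2 kHz > fs/2 = 18.31 kHz, folds to fs − 36.2 kHz = 0.42 kHz.
Distinct values: {0.42 kHz, 9 kHz, 10.82 kHz}.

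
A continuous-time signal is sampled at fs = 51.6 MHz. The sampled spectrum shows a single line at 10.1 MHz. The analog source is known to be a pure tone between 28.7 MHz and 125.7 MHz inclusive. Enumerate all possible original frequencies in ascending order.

41.5 MHz, 61.7 MHz, 93.1 MHz, 113.3 MHz

Frequencies that alias to 10.1 MHz are k·fs ± 10.1 MHz for integer k ≥ 0.
k=0: 10.1 MHz.
k=1: 41.5 MHz, 61.7 MHz.
k=2: 93.1 MHz, 113.3 MHz.
k=3: 144.7 MHz, 164.9 MHz.
Within [28.7 MHz, 125.7 MHz]: 41.5 MHz, 61.7 MHz, 93.1 MHz, 113.3 MHz.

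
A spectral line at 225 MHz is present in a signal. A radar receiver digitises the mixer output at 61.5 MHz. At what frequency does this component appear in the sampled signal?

21 MHz

225 MHz mod fs = 40.5 MHz.
40.5 MHz > fs/2 = 30.75 MHz, folds to fs − 40.5 MHz = 21 MHz.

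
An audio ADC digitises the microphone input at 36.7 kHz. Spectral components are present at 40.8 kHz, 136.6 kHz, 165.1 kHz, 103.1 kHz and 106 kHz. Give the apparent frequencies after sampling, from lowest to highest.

4.1 kHz, 7 kHz, 10.2 kHz, 18.3 kHz

fs/2 = 18.35 kHz.
40.8 kHz mod fs = 4.1 kHz.
4.1 kHz ≤ fs/2 = 18.35 kHz, appears at 4.1 kHz.
136.6 kHz mod fs = 26.5 kHz.
26.5 kHz > fs/2 = 18.35 kHz, folds to fs − 26.5 kHz = 10.2 kHz.
165.1 kHz mod fs = 18.3 kHz.
18.3 kHz ≤ fs/2 = 18.35 kHz, appears at 18.3 kHz.
103.1 kHz mod fs = 29.7 kHz.
29.7 kHz > fs/2 = 18.35 kHz, folds to fs − 29.7 kHz = 7 kHz.
106 kHz mod fs = 32.6 kHz.
32.6 kHz > fs/2 = 18.35 kHz, folds to fs − 32.6 kHz = 4.1 kHz.
Distinct values: {4.1 kHz, 7 kHz, 10.2 kHz, 18.3 kHz}.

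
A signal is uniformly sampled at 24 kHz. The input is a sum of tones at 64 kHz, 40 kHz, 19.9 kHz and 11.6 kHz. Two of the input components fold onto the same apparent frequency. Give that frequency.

8 kHz

fs/2 = 12 kHz.
64 kHz mod fs = 16 kHz.
16 kHz > fs/2 = 12 kHz, folds to fs − 16 kHz = 8 kHz.
40 kHz mod fs = 16 kHz.
16 kHz > fs/2 = 12 kHz, folds to fs − 16 kHz = 8 kHz.
19.9 kHz > fs/2 = 12 kHz, folds to fs − 19.9 kHz = 4.1 kHz.
11.6 kHz ≤ fs/2 = 12 kHz, passes unchanged.
40 kHz and 64 kHz both map to 8 kHz.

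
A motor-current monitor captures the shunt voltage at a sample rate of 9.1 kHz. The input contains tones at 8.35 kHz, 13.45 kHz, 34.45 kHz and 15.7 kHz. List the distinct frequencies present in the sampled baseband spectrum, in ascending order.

0.75 kHz, 1.95 kHz, 2.5 kHz, 4.35 kHz

fs/2 = 4.55 kHz.
8.35 kHz > fs/2 = 4.55 kHz, folds to fs − 8.35 kHz = 0.75 kHz.
13.45 kHz mod fs = 4.35 kHz.
4.35 kHz ≤ fs/2 = 4.55 kHz, appears at 4.35 kHz.
34.45 kHz mod fs = 7.15 kHz.
7.15 kHz > fs/2 = 4.55 kHz, folds to fs − 7.15 kHz = 1.95 kHz.
15.7 kHz mod fs = 6.6 kHz.
6.6 kHz > fs/2 = 4.55 kHz, folds to fs − 6.6 kHz = 2.5 kHz.
Distinct values: {0.75 kHz, 1.95 kHz, 2.5 kHz, 4.35 kHz}.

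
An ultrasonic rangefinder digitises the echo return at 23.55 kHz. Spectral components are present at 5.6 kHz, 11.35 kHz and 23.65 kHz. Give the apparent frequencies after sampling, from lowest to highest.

0.1 kHz, 5.6 kHz, 11.35 kHz

fs/2 = 11.775 kHz.
5.6 kHz ≤ fs/2 = 11.775 kHz, passes unchanged.
11.35 kHz ≤ fs/2 = 11.775 kHz, passes unchanged.
23.65 kHz mod fs = 0.1 kHz.
0.1 kHz ≤ fs/2 = 11.775 kHz, appears at 0.1 kHz.
Distinct values: {0.1 kHz, 5.6 kHz, 11.35 kHz}.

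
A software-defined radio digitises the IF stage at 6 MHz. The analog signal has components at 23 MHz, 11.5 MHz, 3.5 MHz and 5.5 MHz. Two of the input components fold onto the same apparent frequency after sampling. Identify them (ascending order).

5.5 MHz, 11.5 MHz

fs/2 = 3 MHz.
23 MHz mod fs = 5 MHz.
5 MHz > fs/2 = 3 MHz, folds to fs − 5 MHz = 1 MHz.
11.5 MHz mod fs = 5.5 MHz.
5.5 MHz > fs/2 = 3 MHz, folds to fs − 5.5 MHz = 0.5 MHz.
3.5 MHz > fs/2 = 3 MHz, folds to fs − 3.5 MHz = 2.5 MHz.
5.5 MHz > fs/2 = 3 MHz, folds to fs − 5.5 MHz = 0.5 MHz.
5.5 MHz and 11.5 MHz both map to 0.5 MHz.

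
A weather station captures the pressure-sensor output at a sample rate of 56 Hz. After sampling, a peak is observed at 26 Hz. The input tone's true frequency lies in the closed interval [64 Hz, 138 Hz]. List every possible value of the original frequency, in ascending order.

Frequencies that alias to 26 Hz are k·fs ± 26 Hz for integer k ≥ 0.
k=0: 26 Hz.
k=1: 30 Hz, 82 Hz.
k=2: 86 Hz, 138 Hz.
k=3: 142 Hz, 194 Hz.
Within [64 Hz, 138 Hz]: 82 Hz, 86 Hz, 138 Hz.

82 Hz, 86 Hz, 138 Hz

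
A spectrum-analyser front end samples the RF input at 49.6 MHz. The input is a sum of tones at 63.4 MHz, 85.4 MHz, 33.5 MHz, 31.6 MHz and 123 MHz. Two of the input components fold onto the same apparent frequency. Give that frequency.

13.8 MHz

fs/2 = 24.8 MHz.
63.4 MHz mod fs = 13.8 MHz.
13.8 MHz ≤ fs/2 = 24.8 MHz, appears at 13.8 MHz.
85.4 MHz mod fs = 35.8 MHz.
35.8 MHz > fs/2 = 24.8 MHz, folds to fs − 35.8 MHz = 13.8 MHz.
33.5 MHz > fs/2 = 24.8 MHz, folds to fs − 33.5 MHz = 16.1 MHz.
31.6 MHz > fs/2 = 24.8 MHz, folds to fs − 31.6 MHz = 18 MHz.
123 MHz mod fs = 23.8 MHz.
23.8 MHz ≤ fs/2 = 24.8 MHz, appears at 23.8 MHz.
63.4 MHz and 85.4 MHz both map to 13.8 MHz.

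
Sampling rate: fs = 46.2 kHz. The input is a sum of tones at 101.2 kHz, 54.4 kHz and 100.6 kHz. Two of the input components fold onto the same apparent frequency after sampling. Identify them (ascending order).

fs/2 = 23.1 kHz.
101.2 kHz mod fs = 8.8 kHz.
8.8 kHz ≤ fs/2 = 23.1 kHz, appears at 8.8 kHz.
54.4 kHz mod fs = 8.2 kHz.
8.2 kHz ≤ fs/2 = 23.1 kHz, appears at 8.2 kHz.
100.6 kHz mod fs = 8.2 kHz.
8.2 kHz ≤ fs/2 = 23.1 kHz, appears at 8.2 kHz.
54.4 kHz and 100.6 kHz both map to 8.2 kHz.

54.4 kHz, 100.6 kHz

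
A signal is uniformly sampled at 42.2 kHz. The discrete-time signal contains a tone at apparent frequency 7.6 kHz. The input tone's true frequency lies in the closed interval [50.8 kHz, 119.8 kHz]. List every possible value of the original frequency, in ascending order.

Frequencies that alias to 7.6 kHz are k·fs ± 7.6 kHz for integer k ≥ 0.
k=0: 7.6 kHz.
k=1: 34.6 kHz, 49.8 kHz.
k=2: 76.8 kHz, 92 kHz.
k=3: 119 kHz, 134.2 kHz.
k=4: 161.2 kHz, 176.4 kHz.
Within [50.8 kHz, 119.8 kHz]: 76.8 kHz, 92 kHz, 119 kHz.

76.8 kHz, 92 kHz, 119 kHz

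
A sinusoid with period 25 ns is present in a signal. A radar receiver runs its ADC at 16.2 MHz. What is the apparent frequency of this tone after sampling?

7.6 MHz

T = 25 ns → f = 1/T = 40 MHz.
40 MHz mod fs = 7.6 MHz.
7.6 MHz ≤ fs/2 = 8.1 MHz, appears at 7.6 MHz.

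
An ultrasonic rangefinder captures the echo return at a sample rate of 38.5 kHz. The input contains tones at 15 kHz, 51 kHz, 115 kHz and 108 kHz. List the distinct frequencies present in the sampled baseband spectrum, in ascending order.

0.5 kHz, 7.5 kHz, 12.5 kHz, 15 kHz

fs/2 = 19.25 kHz.
15 kHz ≤ fs/2 = 19.25 kHz, passes unchanged.
51 kHz mod fs = 12.5 kHz.
12.5 kHz ≤ fs/2 = 19.25 kHz, appears at 12.5 kHz.
115 kHz mod fs = 38 kHz.
38 kHz > fs/2 = 19.25 kHz, folds to fs − 38 kHz = 0.5 kHz.
108 kHz mod fs = 31 kHz.
31 kHz > fs/2 = 19.25 kHz, folds to fs − 31 kHz = 7.5 kHz.
Distinct values: {0.5 kHz, 7.5 kHz, 12.5 kHz, 15 kHz}.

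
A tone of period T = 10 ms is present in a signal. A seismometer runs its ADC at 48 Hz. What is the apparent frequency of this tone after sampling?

4 Hz

T = 10 ms → f = 1/T = 100 Hz.
100 Hz mod fs = 4 Hz.
4 Hz ≤ fs/2 = 24 Hz, appears at 4 Hz.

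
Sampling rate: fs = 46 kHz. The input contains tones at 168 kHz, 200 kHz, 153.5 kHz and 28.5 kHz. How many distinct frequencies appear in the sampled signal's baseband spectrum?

3

fs/2 = 23 kHz.
168 kHz mod fs = 30 kHz.
30 kHz > fs/2 = 23 kHz, folds to fs − 30 kHz = 16 kHz.
200 kHz mod fs = 16 kHz.
16 kHz ≤ fs/2 = 23 kHz, appears at 16 kHz.
153.5 kHz mod fs = 15.5 kHz.
15.5 kHz ≤ fs/2 = 23 kHz, appears at 15.5 kHz.
28.5 kHz > fs/2 = 23 kHz, folds to fs − 28.5 kHz = 17.5 kHz.
Distinct values: {15.5 kHz, 16 kHz, 17.5 kHz} → 3.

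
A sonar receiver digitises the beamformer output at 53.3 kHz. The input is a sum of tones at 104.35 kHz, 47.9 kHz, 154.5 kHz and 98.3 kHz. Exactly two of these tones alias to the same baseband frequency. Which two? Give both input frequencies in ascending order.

fs/2 = 26.65 kHz.
104.35 kHz mod fs = 51.05 kHz.
51.05 kHz > fs/2 = 26.65 kHz, folds to fs − 51.05 kHz = 2.25 kHz.
47.9 kHz > fs/2 = 26.65 kHz, folds to fs − 47.9 kHz = 5.4 kHz.
154.5 kHz mod fs = 47.9 kHz.
47.9 kHz > fs/2 = 26.65 kHz, folds to fs − 47.9 kHz = 5.4 kHz.
98.3 kHz mod fs = 45 kHz.
45 kHz > fs/2 = 26.65 kHz, folds to fs − 45 kHz = 8.3 kHz.
47.9 kHz and 154.5 kHz both map to 5.4 kHz.

47.9 kHz, 154.5 kHz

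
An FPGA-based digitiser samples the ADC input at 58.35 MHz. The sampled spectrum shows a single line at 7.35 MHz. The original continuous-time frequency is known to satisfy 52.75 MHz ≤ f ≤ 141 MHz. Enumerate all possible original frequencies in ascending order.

Frequencies that alias to 7.35 MHz are k·fs ± 7.35 MHz for integer k ≥ 0.
k=0: 7.35 MHz.
k=1: 51 MHz, 65.7 MHz.
k=2: 109.35 MHz, 124.05 MHz.
k=3: 167.7 MHz, 182.4 MHz.
Within [52.75 MHz, 141 MHz]: 65.7 MHz, 109.35 MHz, 124.05 MHz.

65.7 MHz, 109.35 MHz, 124.05 MHz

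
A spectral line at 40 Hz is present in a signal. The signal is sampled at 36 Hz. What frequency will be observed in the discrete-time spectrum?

40 Hz mod fs = 4 Hz.
4 Hz ≤ fs/2 = 18 Hz, appears at 4 Hz.

4 Hz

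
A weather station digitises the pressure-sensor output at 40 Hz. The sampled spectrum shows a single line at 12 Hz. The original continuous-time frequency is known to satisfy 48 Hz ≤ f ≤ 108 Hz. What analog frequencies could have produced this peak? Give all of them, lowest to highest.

52 Hz, 68 Hz, 92 Hz, 108 Hz

Frequencies that alias to 12 Hz are k·fs ± 12 Hz for integer k ≥ 0.
k=0: 12 Hz.
k=1: 28 Hz, 52 Hz.
k=2: 68 Hz, 92 Hz.
k=3: 108 Hz, 132 Hz.
k=4: 148 Hz, 172 Hz.
Within [48 Hz, 108 Hz]: 52 Hz, 68 Hz, 92 Hz, 108 Hz.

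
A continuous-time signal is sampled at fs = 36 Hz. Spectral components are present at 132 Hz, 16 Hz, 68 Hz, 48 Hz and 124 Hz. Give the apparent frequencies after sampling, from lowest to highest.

fs/2 = 18 Hz.
132 Hz mod fs = 24 Hz.
24 Hz > fs/2 = 18 Hz, folds to fs − 24 Hz = 12 Hz.
16 Hz ≤ fs/2 = 18 Hz, passes unchanged.
68 Hz mod fs = 32 Hz.
32 Hz > fs/2 = 18 Hz, folds to fs − 32 Hz = 4 Hz.
48 Hz mod fs = 12 Hz.
12 Hz ≤ fs/2 = 18 Hz, appears at 12 Hz.
124 Hz mod fs = 16 Hz.
16 Hz ≤ fs/2 = 18 Hz, appears at 16 Hz.
Distinct values: {4 Hz, 12 Hz, 16 Hz}.

4 Hz, 12 Hz, 16 Hz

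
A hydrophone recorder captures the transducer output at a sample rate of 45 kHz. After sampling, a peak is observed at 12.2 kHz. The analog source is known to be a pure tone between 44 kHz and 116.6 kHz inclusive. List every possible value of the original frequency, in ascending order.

Frequencies that alias to 12.2 kHz are k·fs ± 12.2 kHz for integer k ≥ 0.
k=0: 12.2 kHz.
k=1: 32.8 kHz, 57.2 kHz.
k=2: 77.8 kHz, 102.2 kHz.
k=3: 122.8 kHz, 147.2 kHz.
Within [44 kHz, 116.6 kHz]: 57.2 kHz, 77.8 kHz, 102.2 kHz.

57.2 kHz, 77.8 kHz, 102.2 kHz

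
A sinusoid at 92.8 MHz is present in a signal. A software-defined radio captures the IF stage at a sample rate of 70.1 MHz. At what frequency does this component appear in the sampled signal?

22.7 MHz

92.8 MHz mod fs = 22.7 MHz.
22.7 MHz ≤ fs/2 = 35.05 MHz, appears at 22.7 MHz.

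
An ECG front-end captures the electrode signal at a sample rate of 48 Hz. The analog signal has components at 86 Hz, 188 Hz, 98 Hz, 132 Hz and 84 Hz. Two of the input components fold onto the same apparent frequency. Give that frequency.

12 Hz

fs/2 = 24 Hz.
86 Hz mod fs = 38 Hz.
38 Hz > fs/2 = 24 Hz, folds to fs − 38 Hz = 10 Hz.
188 Hz mod fs = 44 Hz.
44 Hz > fs/2 = 24 Hz, folds to fs − 44 Hz = 4 Hz.
98 Hz mod fs = 2 Hz.
2 Hz ≤ fs/2 = 24 Hz, appears at 2 Hz.
132 Hz mod fs = 36 Hz.
36 Hz > fs/2 = 24 Hz, folds to fs − 36 Hz = 12 Hz.
84 Hz mod fs = 36 Hz.
36 Hz > fs/2 = 24 Hz, folds to fs − 36 Hz = 12 Hz.
84 Hz and 132 Hz both map to 12 Hz.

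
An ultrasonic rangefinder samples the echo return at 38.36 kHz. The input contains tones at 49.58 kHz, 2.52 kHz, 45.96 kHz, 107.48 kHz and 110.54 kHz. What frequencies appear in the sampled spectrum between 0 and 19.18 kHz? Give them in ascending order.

2.52 kHz, 4.54 kHz, 7.6 kHz, 11.22 kHz

fs/2 = 19.18 kHz.
49.58 kHz mod fs = 11.22 kHz.
11.22 kHz ≤ fs/2 = 19.18 kHz, appears at 11.22 kHz.
2.52 kHz ≤ fs/2 = 19.18 kHz, passes unchanged.
45.96 kHz mod fs = 7.6 kHz.
7.6 kHz ≤ fs/2 = 19.18 kHz, appears at 7.6 kHz.
107.48 kHz mod fs = 30.76 kHz.
30.76 kHz > fs/2 = 19.18 kHz, folds to fs − 30.76 kHz = 7.6 kHz.
110.54 kHz mod fs = 33.82 kHz.
33.82 kHz > fs/2 = 19.18 kHz, folds to fs − 33.82 kHz = 4.54 kHz.
Distinct values: {2.52 kHz, 4.54 kHz, 7.6 kHz, 11.22 kHz}.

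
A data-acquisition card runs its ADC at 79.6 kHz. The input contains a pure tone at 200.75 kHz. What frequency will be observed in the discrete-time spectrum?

200.75 kHz mod fs = 41.55 kHz.
41.55 kHz > fs/2 = 39.8 kHz, folds to fs − 41.55 kHz = 38.05 kHz.

38.05 kHz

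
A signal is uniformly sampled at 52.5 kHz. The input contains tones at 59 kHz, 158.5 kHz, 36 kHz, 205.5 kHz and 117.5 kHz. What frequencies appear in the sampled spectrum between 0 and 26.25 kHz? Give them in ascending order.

1 kHz, 4.5 kHz, 6.5 kHz, 12.5 kHz, 16.5 kHz

fs/2 = 26.25 kHz.
59 kHz mod fs = 6.5 kHz.
6.5 kHz ≤ fs/2 = 26.25 kHz, appears at 6.5 kHz.
158.5 kHz mod fs = 1 kHz.
1 kHz ≤ fs/2 = 26.25 kHz, appears at 1 kHz.
36 kHz > fs/2 = 26.25 kHz, folds to fs − 36 kHz = 16.5 kHz.
205.5 kHz mod fs = 48 kHz.
48 kHz > fs/2 = 26.25 kHz, folds to fs − 48 kHz = 4.5 kHz.
117.5 kHz mod fs = 12.5 kHz.
12.5 kHz ≤ fs/2 = 26.25 kHz, appears at 12.5 kHz.
Distinct values: {1 kHz, 4.5 kHz, 6.5 kHz, 12.5 kHz, 16.5 kHz}.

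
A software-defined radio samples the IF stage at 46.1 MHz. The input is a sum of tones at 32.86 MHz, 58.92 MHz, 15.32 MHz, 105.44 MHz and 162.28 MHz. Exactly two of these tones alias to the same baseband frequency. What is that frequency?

fs/2 = 23.05 MHz.
32.86 MHz > fs/2 = 23.05 MHz, folds to fs − 32.86 MHz = 13.24 MHz.
58.92 MHz mod fs = 12.82 MHz.
12.82 MHz ≤ fs/2 = 23.05 MHz, appears at 12.82 MHz.
15.32 MHz ≤ fs/2 = 23.05 MHz, passes unchanged.
105.44 MHz mod fs = 13.24 MHz.
13.24 MHz ≤ fs/2 = 23.05 MHz, appears at 13.24 MHz.
162.28 MHz mod fs = 23.98 MHz.
23.98 MHz > fs/2 = 23.05 MHz, folds to fs − 23.98 MHz = 22.12 MHz.
32.86 MHz and 105.44 MHz both map to 13.24 MHz.

13.24 MHz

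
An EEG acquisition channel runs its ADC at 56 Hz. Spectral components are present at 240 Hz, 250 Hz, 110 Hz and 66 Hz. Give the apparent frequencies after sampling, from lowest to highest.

2 Hz, 10 Hz, 16 Hz, 26 Hz

fs/2 = 28 Hz.
240 Hz mod fs = 16 Hz.
16 Hz ≤ fs/2 = 28 Hz, appears at 16 Hz.
250 Hz mod fs = 26 Hz.
26 Hz ≤ fs/2 = 28 Hz, appears at 26 Hz.
110 Hz mod fs = 54 Hz.
54 Hz > fs/2 = 28 Hz, folds to fs − 54 Hz = 2 Hz.
66 Hz mod fs = 10 Hz.
10 Hz ≤ fs/2 = 28 Hz, appears at 10 Hz.
Distinct values: {2 Hz, 10 Hz, 16 Hz, 26 Hz}.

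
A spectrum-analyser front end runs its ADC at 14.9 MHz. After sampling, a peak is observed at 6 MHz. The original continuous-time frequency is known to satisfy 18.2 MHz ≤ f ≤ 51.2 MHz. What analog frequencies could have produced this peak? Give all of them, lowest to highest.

Frequencies that alias to 6 MHz are k·fs ± 6 MHz for integer k ≥ 0.
k=0: 6 MHz.
k=1: 8.9 MHz, 20.9 MHz.
k=2: 23.8 MHz, 35.8 MHz.
k=3: 38.7 MHz, 50.7 MHz.
k=4: 53.6 MHz, 65.6 MHz.
Within [18.2 MHz, 51.2 MHz]: 20.9 MHz, 23.8 MHz, 35.8 MHz, 38.7 MHz, 50.7 MHz.

20.9 MHz, 23.8 MHz, 35.8 MHz, 38.7 MHz, 50.7 MHz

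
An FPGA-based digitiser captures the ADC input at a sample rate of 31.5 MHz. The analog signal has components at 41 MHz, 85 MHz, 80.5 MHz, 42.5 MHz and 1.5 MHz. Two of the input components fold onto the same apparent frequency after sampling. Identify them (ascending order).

41 MHz, 85 MHz

fs/2 = 15.75 MHz.
41 MHz mod fs = 9.5 MHz.
9.5 MHz ≤ fs/2 = 15.75 MHz, appears at 9.5 MHz.
85 MHz mod fs = 22 MHz.
22 MHz > fs/2 = 15.75 MHz, folds to fs − 22 MHz = 9.5 MHz.
80.5 MHz mod fs = 17.5 MHz.
17.5 MHz > fs/2 = 15.75 MHz, folds to fs − 17.5 MHz = 14 MHz.
42.5 MHz mod fs = 11 MHz.
11 MHz ≤ fs/2 = 15.75 MHz, appears at 11 MHz.
1.5 MHz ≤ fs/2 = 15.75 MHz, passes unchanged.
41 MHz and 85 MHz both map to 9.5 MHz.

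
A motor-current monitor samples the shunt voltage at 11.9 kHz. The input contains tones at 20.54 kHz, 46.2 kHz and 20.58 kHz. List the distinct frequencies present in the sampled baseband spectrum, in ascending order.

1.4 kHz, 3.22 kHz, 3.26 kHz

fs/2 = 5.95 kHz.
20.54 kHz mod fs = 8.64 kHz.
8.64 kHz > fs/2 = 5.95 kHz, folds to fs − 8.64 kHz = 3.26 kHz.
46.2 kHz mod fs = 10.5 kHz.
10.5 kHz > fs/2 = 5.95 kHz, folds to fs − 10.5 kHz = 1.4 kHz.
20.58 kHz mod fs = 8.68 kHz.
8.68 kHz > fs/2 = 5.95 kHz, folds to fs − 8.68 kHz = 3.22 kHz.
Distinct values: {1.4 kHz, 3.22 kHz, 3.26 kHz}.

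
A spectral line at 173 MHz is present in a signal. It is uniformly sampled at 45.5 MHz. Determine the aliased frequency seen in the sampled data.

173 MHz mod fs = 36.5 MHz.
36.5 MHz > fs/2 = 22.75 MHz, folds to fs − 36.5 MHz = 9 MHz.

9 MHz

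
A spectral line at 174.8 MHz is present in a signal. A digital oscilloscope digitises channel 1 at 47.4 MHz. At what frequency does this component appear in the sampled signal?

174.8 MHz mod fs = 32.6 MHz.
32.6 MHz > fs/2 = 23.7 MHz, folds to fs − 32.6 MHz = 14.8 MHz.

14.8 MHz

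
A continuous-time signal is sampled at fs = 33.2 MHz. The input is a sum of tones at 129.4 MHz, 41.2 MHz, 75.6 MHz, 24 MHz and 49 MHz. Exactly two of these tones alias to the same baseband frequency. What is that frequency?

9.2 MHz

fs/2 = 16.6 MHz.
129.4 MHz mod fs = 29.8 MHz.
29.8 MHz > fs/2 = 16.6 MHz, folds to fs − 29.8 MHz = 3.4 MHz.
41.2 MHz mod fs = 8 MHz.
8 MHz ≤ fs/2 = 16.6 MHz, appears at 8 MHz.
75.6 MHz mod fs = 9.2 MHz.
9.2 MHz ≤ fs/2 = 16.6 MHz, appears at 9.2 MHz.
24 MHz > fs/2 = 16.6 MHz, folds to fs − 24 MHz = 9.2 MHz.
49 MHz mod fs = 15.8 MHz.
15.8 MHz ≤ fs/2 = 16.6 MHz, appears at 15.8 MHz.
24 MHz and 75.6 MHz both map to 9.2 MHz.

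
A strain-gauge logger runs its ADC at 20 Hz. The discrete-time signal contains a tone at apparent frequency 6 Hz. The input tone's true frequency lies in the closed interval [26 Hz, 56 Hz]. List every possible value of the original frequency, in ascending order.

Frequencies that alias to 6 Hz are k·fs ± 6 Hz for integer k ≥ 0.
k=0: 6 Hz.
k=1: 14 Hz, 26 Hz.
k=2: 34 Hz, 46 Hz.
k=3: 54 Hz, 66 Hz.
k=4: 74 Hz, 86 Hz.
Within [26 Hz, 56 Hz]: 26 Hz, 34 Hz, 46 Hz, 54 Hz.

26 Hz, 34 Hz, 46 Hz, 54 Hz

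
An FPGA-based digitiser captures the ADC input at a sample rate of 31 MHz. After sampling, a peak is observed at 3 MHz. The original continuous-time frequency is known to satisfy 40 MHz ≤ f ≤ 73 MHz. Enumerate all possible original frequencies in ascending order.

59 MHz, 65 MHz

Frequencies that alias to 3 MHz are k·fs ± 3 MHz for integer k ≥ 0.
k=0: 3 MHz.
k=1: 28 MHz, 34 MHz.
k=2: 59 MHz, 65 MHz.
k=3: 90 MHz, 96 MHz.
Within [40 MHz, 73 MHz]: 59 MHz, 65 MHz.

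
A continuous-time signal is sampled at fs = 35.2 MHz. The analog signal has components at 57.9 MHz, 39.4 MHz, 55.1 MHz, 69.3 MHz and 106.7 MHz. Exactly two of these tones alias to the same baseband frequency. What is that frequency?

1.1 MHz

fs/2 = 17.6 MHz.
57.9 MHz mod fs = 22.7 MHz.
22.7 MHz > fs/2 = 17.6 MHz, folds to fs − 22.7 MHz = 12.5 MHz.
39.4 MHz mod fs = 4.2 MHz.
4.2 MHz ≤ fs/2 = 17.6 MHz, appears at 4.2 MHz.
55.1 MHz mod fs = 19.9 MHz.
19.9 MHz > fs/2 = 17.6 MHz, folds to fs − 19.9 MHz = 15.3 MHz.
69.3 MHz mod fs = 34.1 MHz.
34.1 MHz > fs/2 = 17.6 MHz, folds to fs − 34.1 MHz = 1.1 MHz.
106.7 MHz mod fs = 1.1 MHz.
1.1 MHz ≤ fs/2 = 17.6 MHz, appears at 1.1 MHz.
69.3 MHz and 106.7 MHz both map to 1.1 MHz.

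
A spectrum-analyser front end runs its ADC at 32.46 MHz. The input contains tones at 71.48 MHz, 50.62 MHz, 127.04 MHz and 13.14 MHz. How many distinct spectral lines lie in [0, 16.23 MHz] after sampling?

fs/2 = 16.23 MHz.
71.48 MHz mod fs = 6.56 MHz.
6.56 MHz ≤ fs/2 = 16.23 MHz, appears at 6.56 MHz.
50.62 MHz mod fs = 18.16 MHz.
18.16 MHz > fs/2 = 16.23 MHz, folds to fs − 18.16 MHz = 14.3 MHz.
127.04 MHz mod fs = 29.66 MHz.
29.66 MHz > fs/2 = 16.23 MHz, folds to fs − 29.66 MHz = 2.8 MHz.
13.14 MHz ≤ fs/2 = 16.23 MHz, passes unchanged.
Distinct values: {2.8 MHz, 6.56 MHz, 13.14 MHz, 14.3 MHz} → 4.

4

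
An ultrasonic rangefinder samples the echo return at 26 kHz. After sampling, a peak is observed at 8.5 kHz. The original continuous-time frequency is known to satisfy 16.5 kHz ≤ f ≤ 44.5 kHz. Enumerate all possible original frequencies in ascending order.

Frequencies that alias to 8.5 kHz are k·fs ± 8.5 kHz for integer k ≥ 0.
k=0: 8.5 kHz.
k=1: 17.5 kHz, 34.5 kHz.
k=2: 43.5 kHz, 60.5 kHz.
k=3: 69.5 kHz, 86.5 kHz.
Within [16.5 kHz, 44.5 kHz]: 17.5 kHz, 34.5 kHz, 43.5 kHz.

17.5 kHz, 34.5 kHz, 43.5 kHz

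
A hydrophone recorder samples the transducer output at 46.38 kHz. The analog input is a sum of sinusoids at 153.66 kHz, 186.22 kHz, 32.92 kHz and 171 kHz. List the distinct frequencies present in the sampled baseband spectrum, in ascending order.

0.7 kHz, 13.46 kHz, 14.52 kHz

fs/2 = 23.19 kHz.
153.66 kHz mod fs = 14.52 kHz.
14.52 kHz ≤ fs/2 = 23.19 kHz, appears at 14.52 kHz.
186.22 kHz mod fs = 0.7 kHz.
0.7 kHz ≤ fs/2 = 23.19 kHz, appears at 0.7 kHz.
32.92 kHz > fs/2 = 23.19 kHz, folds to fs − 32.92 kHz = 13.46 kHz.
171 kHz mod fs = 31.86 kHz.
31.86 kHz > fs/2 = 23.19 kHz, folds to fs − 31.86 kHz = 14.52 kHz.
Distinct values: {0.7 kHz, 13.46 kHz, 14.52 kHz}.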